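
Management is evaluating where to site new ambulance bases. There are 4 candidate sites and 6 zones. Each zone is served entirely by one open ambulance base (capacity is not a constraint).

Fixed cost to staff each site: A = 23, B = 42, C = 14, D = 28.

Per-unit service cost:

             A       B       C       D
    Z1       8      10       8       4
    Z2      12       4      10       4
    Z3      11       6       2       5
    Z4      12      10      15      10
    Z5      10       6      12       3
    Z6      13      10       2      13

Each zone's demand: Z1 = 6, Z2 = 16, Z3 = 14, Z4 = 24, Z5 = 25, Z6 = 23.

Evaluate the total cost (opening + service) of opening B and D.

Total cost: 773

Each zone is assigned to its cheapest site among the open ones.
{B, D}: Z1→D 4·6=24, Z2→B 4·16=64, Z3→D 5·14=70, Z4→B 10·24=240, Z5→D 3·25=75, Z6→B 10·23=230. Service 703; fixed 70; total 773.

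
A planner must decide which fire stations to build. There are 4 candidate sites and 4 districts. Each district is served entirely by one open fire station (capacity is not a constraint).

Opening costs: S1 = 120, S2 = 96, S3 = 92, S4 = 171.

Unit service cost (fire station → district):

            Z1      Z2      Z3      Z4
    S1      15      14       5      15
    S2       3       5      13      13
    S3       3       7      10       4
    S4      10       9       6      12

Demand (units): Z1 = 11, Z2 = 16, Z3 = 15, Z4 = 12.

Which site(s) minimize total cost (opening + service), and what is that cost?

Open S3 only; minimum total cost 435.

For any fixed open set, each district goes to its cheapest open site; total = fixed + service.
{S3}: Z1→S3 3·11=33, Z2→S3 7·16=112, Z3→S3 10·15=150, Z4→S3 4·12=48. Service 343; fixed 92; total 435.
{S1, S3}: service 268 + fixed 212 = 480
{S2, S3}: service 311 + fixed 188 = 499
{S1, S2, S3, S4}: service 236 + fixed 479 = 715
(All 15 nonempty subsets were checked; S3 only is lowest.)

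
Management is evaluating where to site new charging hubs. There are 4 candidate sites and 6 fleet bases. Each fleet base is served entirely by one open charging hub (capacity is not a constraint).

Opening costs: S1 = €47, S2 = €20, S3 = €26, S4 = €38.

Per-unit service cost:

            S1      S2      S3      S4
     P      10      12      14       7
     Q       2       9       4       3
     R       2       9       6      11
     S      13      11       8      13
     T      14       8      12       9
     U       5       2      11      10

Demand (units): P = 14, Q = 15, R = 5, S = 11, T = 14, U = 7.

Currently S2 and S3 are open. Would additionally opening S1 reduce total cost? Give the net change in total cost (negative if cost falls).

Yes — net change −31 (cost falls by 31).

Current service cost with {S2, S3}: 472.
Adding S1: each fleet base re-picks its cheapest; new service cost 394, saving 78.
Extra fixed cost: 47. Net change = 47 − 78 = -31.
(Totals: 518 → 487.)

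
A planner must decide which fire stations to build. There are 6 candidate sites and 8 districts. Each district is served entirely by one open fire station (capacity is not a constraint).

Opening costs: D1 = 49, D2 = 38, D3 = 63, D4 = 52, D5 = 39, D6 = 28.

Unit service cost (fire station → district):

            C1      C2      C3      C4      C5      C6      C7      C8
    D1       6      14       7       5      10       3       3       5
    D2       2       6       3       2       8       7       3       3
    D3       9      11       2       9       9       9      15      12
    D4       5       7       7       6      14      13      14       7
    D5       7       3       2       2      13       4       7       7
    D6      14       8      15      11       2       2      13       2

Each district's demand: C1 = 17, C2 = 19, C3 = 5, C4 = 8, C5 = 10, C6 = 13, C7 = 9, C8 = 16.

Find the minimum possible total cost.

For any fixed open set, each district goes to its cheapest open site; total = fixed + service.
{D2, D5, D6}: C1→D2 2·17=34, C2→D5 3·19=57, C3→D5 2·5=10, C4→D2 2·8=16, C5→D6 2·10=20, C6→D6 2·13=26, C7→D2 3·9=27, C8→D6 2·16=32. Service 222; fixed 105; total 327.
{D2, D6}: C1→D2 2·17=34, C2→D2 6·19=114, C3→D2 3·5=15, C4→D2 2·8=16, C5→D6 2·10=20, C6→D6 2·13=26, C7→D2 3·9=27, C8→D6 2·16=32. Service 284; fixed 66; total 350.
{D1, D2, D5, D6}: service 222 + fixed 154 = 376
{D1, D2, D3, D4, D5, D6}: C1→D2 2·17=34, C2→D5 3·19=57, C3→D3 2·5=10, C4→D2 2·8=16, C5→D6 2·10=20, C6→D6 2·13=26, C7→D1 3·9=27, C8→D6 2·16=32. Service 222; fixed 269; total 491.
No other subset beats 327.

Minimum total cost: 327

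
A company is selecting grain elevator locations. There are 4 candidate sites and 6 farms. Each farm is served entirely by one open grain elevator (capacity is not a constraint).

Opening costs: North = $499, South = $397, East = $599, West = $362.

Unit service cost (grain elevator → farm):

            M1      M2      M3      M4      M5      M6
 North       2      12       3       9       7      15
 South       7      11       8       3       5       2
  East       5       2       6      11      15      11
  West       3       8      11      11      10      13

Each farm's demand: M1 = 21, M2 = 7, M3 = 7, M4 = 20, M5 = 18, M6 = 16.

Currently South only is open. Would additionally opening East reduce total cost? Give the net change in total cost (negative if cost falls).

Current service cost with {South}: 462.
Adding East: each farm re-picks its cheapest; new service cost 343, saving 119.
Extra fixed cost: 599. Net change = 599 − 119 = 480.
(Totals: 859 → 1339.)

No — net change +480 (cost rises by 480).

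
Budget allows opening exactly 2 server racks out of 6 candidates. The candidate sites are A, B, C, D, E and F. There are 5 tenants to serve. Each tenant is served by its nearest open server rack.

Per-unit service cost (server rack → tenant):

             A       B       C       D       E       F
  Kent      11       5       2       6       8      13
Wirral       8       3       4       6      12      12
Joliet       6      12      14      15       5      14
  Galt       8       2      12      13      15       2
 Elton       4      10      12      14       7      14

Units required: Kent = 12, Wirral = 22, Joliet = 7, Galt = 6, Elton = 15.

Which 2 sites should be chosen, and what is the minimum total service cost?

Choose A and B; total service cost 240.

With exactly 2 open, each tenant uses its cheapest among the chosen.
{A, B}: Kent→B 5·12=60, Wirral→B 3·22=66, Joliet→A 6·7=42, Galt→B 2·6=12, Elton→A 4·15=60. Service cost 240.
{A, C}: service cost 262
{B, E}: service cost 278
Among all 15 size-2 choices, {A, B} is lowest.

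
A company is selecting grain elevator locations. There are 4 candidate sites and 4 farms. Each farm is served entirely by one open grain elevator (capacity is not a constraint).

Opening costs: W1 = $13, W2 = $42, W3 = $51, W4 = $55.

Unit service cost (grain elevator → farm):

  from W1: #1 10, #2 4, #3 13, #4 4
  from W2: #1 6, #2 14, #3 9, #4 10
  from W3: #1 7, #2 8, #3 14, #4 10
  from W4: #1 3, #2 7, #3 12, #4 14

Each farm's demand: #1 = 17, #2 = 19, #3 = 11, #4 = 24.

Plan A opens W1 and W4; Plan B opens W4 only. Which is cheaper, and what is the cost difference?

Plan A is cheaper by 284.

Plan A: {W1, W4}: #1→W4 3·17=51, #2→W1 4·19=76, #3→W4 12·11=132, #4→W1 4·24=96. Service 355; fixed 68; total 423.
Plan B: {W4}: #1→W4 3·17=51, #2→W4 7·19=133, #3→W4 12·11=132, #4→W4 14·24=336. Service 652; fixed 55; total 707.
Difference: |423 − 707| = 284.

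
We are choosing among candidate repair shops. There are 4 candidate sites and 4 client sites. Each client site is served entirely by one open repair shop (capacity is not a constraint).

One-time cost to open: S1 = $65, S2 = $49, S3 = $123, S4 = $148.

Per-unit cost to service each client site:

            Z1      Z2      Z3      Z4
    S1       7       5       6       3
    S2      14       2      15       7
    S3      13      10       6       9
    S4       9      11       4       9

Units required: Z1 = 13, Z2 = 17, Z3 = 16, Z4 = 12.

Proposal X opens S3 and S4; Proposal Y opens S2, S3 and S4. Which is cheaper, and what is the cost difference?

Proposal Y is cheaper by 111.

Proposal X: {S3, S4}: Z1→S4 9·13=117, Z2→S3 10·17=170, Z3→S4 4·16=64, Z4→S3 9·12=108. Service 459; fixed 271; total 730.
Proposal Y: {S2, S3, S4}: Z1→S4 9·13=117, Z2→S2 2·17=34, Z3→S4 4·16=64, Z4→S2 7·12=84. Service 299; fixed 320; total 619.
Difference: |730 − 619| = 111.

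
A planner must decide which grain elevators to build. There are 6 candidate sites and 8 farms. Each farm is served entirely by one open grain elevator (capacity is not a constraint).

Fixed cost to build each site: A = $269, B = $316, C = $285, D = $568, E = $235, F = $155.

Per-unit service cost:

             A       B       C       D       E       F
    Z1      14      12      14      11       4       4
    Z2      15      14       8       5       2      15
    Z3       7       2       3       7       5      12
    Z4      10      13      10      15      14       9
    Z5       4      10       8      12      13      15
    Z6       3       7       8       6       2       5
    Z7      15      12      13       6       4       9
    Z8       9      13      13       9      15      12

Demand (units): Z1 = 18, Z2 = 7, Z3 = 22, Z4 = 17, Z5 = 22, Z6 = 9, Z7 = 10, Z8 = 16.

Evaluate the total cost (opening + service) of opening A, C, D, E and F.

Total cost: 2107

Each farm is assigned to its cheapest site among the open ones.
{A, C, D, E, F}: Z1→E 4·18=72, Z2→E 2·7=14, Z3→C 3·22=66, Z4→F 9·17=153, Z5→A 4·22=88, Z6→E 2·9=18, Z7→E 4·10=40, Z8→A 9·16=144. Service 595; fixed 1512; total 2107.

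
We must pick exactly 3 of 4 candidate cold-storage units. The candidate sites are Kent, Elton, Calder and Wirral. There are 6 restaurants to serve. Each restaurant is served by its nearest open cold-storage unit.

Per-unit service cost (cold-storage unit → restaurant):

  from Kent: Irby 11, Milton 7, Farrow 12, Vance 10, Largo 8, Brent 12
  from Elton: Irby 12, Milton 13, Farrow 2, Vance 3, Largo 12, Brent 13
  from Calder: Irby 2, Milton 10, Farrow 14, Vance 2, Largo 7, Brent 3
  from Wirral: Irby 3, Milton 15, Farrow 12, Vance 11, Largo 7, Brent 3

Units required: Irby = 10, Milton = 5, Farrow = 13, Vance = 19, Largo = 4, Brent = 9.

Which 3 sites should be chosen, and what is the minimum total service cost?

Choose Kent, Elton and Calder; total service cost 174.

With exactly 3 open, each restaurant uses its cheapest among the chosen.
{Kent, Elton, Calder}: Irby→Calder 2·10=20, Milton→Kent 7·5=35, Farrow→Elton 2·13=26, Vance→Calder 2·19=38, Largo→Calder 7·4=28, Brent→Calder 3·9=27. Service cost 174.
{Elton, Calder, Wirral}: service cost 189
{Kent, Elton, Wirral}: service cost 203
Among all 4 size-3 choices, {Kent, Elton, Calder} is lowest.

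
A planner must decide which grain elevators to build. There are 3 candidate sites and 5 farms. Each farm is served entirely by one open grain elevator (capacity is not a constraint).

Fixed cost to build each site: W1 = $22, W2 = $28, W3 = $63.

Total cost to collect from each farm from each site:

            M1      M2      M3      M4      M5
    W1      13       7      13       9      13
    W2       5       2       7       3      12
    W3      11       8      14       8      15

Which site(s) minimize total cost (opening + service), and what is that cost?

For any fixed open set, each farm goes to its cheapest open site; total = fixed + service.
{W2}: M1→W2 5, M2→W2 2, M3→W2 7, M4→W2 3, M5→W2 12. Service 29; fixed 28; total 57.
{W1}: M1→W1 13, M2→W1 7, M3→W1 13, M4→W1 9, M5→W1 13. Service 55; fixed 22; total 77.
{W1, W2}: service 29 + fixed 50 = 79
{W1, W2, W3}: service 29 + fixed 113 = 142
No other subset beats 57.

Open W2 only; minimum total cost 57.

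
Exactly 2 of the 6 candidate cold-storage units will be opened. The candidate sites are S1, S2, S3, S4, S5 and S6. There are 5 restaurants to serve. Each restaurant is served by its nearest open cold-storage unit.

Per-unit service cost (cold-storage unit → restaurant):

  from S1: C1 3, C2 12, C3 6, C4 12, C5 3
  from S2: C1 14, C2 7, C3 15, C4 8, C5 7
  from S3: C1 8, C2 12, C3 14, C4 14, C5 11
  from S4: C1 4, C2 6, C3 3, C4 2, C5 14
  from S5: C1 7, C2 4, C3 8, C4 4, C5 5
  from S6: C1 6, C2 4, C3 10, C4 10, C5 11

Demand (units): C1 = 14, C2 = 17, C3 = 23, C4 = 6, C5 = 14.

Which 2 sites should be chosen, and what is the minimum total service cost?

Choose S1 and S4; total service cost 267.

With exactly 2 open, each restaurant uses its cheapest among the chosen.
{S1, S4}: C1→S1 3·14=42, C2→S4 6·17=102, C3→S4 3·23=69, C4→S4 2·6=12, C5→S1 3·14=42. Service cost 267.
{S4, S5}: service cost 275
{S1, S5}: service cost 314
Among all 15 size-2 choices, {S1, S4} is lowest.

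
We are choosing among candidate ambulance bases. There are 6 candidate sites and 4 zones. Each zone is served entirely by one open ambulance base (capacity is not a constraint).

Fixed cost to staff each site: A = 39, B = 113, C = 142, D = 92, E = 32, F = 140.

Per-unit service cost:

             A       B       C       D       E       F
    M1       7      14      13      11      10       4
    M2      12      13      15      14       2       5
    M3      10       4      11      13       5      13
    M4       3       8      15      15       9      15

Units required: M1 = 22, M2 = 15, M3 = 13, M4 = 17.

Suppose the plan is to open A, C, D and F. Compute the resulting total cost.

Each zone is assigned to its cheapest site among the open ones.
{A, C, D, F}: M1→F 4·22=88, M2→F 5·15=75, M3→A 10·13=130, M4→A 3·17=51. Service 344; fixed 413; total 757.

Total cost: 757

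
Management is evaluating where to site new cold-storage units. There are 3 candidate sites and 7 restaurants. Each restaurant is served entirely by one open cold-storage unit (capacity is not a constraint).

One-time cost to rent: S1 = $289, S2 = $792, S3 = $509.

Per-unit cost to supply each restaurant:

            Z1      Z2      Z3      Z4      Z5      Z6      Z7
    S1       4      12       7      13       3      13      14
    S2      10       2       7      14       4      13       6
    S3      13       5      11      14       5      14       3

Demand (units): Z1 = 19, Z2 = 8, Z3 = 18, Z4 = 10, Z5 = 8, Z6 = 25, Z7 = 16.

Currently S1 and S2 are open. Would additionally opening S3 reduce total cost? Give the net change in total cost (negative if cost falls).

Current service cost with {S1, S2}: 793.
Adding S3: each restaurant re-picks its cheapest; new service cost 745, saving 48.
Extra fixed cost: 509. Net change = 509 − 48 = 461.
(Totals: 1874 → 2335.)

No — net change +461 (cost rises by 461).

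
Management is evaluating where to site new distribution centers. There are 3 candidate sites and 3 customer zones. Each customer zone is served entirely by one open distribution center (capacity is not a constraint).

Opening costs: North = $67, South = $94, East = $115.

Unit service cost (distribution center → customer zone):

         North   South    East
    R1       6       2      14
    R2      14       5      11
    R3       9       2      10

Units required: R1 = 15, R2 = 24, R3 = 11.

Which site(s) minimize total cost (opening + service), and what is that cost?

For any fixed open set, each customer zone goes to its cheapest open site; total = fixed + service.
{South}: R1→South 2·15=30, R2→South 5·24=120, R3→South 2·11=22. Service 172; fixed 94; total 266.
{North, South}: service 172 + fixed 161 = 333
{South, East}: service 172 + fixed 209 = 381
{North, South, East}: service 172 + fixed 276 = 448
(All 7 nonempty subsets were checked; South only is lowest.)

Open South only; minimum total cost 266.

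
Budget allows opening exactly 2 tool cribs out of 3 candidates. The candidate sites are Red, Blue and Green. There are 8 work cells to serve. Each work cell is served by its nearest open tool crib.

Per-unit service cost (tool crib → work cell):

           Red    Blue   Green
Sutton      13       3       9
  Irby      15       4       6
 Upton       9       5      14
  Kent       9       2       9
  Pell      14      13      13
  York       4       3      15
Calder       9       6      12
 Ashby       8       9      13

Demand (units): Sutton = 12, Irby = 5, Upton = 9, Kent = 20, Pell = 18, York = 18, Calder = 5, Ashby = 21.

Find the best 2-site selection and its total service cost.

Choose Red and Blue; total service cost 627.

With exactly 2 open, each work cell uses its cheapest among the chosen.
{Red, Blue}: Sutton→Blue 3·12=36, Irby→Blue 4·5=20, Upton→Blue 5·9=45, Kent→Blue 2·20=40, Pell→Blue 13·18=234, York→Blue 3·18=54, Calder→Blue 6·5=30, Ashby→Red 8·21=168. Service cost 627.
{Blue, Green}: service cost 648
{Red, Green}: service cost 918
Among all 3 size-2 choices, {Red, Blue} is lowest.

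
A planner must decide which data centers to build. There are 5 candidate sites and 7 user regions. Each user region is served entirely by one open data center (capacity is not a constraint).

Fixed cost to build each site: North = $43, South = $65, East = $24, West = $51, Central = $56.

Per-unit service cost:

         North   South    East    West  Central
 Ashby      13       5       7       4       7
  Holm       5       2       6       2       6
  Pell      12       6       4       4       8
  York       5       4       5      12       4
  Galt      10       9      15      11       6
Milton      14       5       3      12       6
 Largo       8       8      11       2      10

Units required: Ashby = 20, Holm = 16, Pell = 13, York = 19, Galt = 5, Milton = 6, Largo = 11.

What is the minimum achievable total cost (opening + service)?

Minimum total cost: 429

For any fixed open set, each user region goes to its cheapest open site; total = fixed + service.
{East, West}: Ashby→West 4·20=80, Holm→West 2·16=32, Pell→East 4·13=52, York→East 5·19=95, Galt→West 11·5=55, Milton→East 3·6=18, Largo→West 2·11=22. Service 354; fixed 75; total 429.
{West, Central}: service 328 + fixed 107 = 435
{East, West, Central}: service 310 + fixed 131 = 441
{North, South, East, West, Central}: service 310 + fixed 239 = 549
No other subset beats 429.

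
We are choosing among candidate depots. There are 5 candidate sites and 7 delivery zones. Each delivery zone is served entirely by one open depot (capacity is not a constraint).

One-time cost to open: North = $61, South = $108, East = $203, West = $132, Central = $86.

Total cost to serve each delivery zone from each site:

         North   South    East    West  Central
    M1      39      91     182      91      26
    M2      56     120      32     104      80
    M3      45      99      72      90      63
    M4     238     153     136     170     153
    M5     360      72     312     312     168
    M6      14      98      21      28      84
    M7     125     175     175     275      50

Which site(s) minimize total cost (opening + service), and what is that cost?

Open North and Central; minimum total cost 659.

For any fixed open set, each delivery zone goes to its cheapest open site; total = fixed + service.
{North, Central}: M1→Central 26, M2→North 56, M3→North 45, M4→Central 153, M5→Central 168, M6→North 14, M7→Central 50. Service 512; fixed 147; total 659.
{North, South, Central}: service 416 + fixed 255 = 671
{North, South}: M1→North 39, M2→North 56, M3→North 45, M4→South 153, M5→South 72, M6→North 14, M7→North 125. Service 504; fixed 169; total 673.
{North, South, East, West, Central}: M1→Central 26, M2→East 32, M3→North 45, M4→East 136, M5→South 72, M6→North 14, M7→Central 50. Service 375; fixed 590; total 965.
No other subset beats 659.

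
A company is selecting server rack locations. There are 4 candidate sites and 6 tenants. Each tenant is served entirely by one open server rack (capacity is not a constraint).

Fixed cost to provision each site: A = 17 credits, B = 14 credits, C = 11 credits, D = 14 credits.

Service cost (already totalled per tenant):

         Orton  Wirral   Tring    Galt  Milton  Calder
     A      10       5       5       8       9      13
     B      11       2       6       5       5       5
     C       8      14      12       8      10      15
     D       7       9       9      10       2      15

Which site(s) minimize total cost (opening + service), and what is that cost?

Open B only; minimum total cost 48.

For any fixed open set, each tenant goes to its cheapest open site; total = fixed + service.
{B}: Orton→B 11, Wirral→B 2, Tring→B 6, Galt→B 5, Milton→B 5, Calder→B 5. Service 34; fixed 14; total 48.
{B, D}: Orton→D 7, Wirral→B 2, Tring→B 6, Galt→B 5, Milton→D 2, Calder→B 5. Service 27; fixed 28; total 55.
{B, C}: service 31 + fixed 25 = 56
{A, B, C, D}: Orton→D 7, Wirral→B 2, Tring→A 5, Galt→B 5, Milton→D 2, Calder→B 5. Service 26; fixed 56; total 82.
No other subset beats 48.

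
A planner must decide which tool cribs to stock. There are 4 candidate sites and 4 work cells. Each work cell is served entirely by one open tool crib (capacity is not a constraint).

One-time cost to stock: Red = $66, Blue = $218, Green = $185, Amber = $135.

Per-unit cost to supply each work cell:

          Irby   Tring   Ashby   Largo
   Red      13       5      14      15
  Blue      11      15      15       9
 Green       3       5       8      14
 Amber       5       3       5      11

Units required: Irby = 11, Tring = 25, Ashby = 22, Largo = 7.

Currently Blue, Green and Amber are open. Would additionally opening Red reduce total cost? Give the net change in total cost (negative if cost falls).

No — net change +66 (cost rises by 66).

Current service cost with {Blue, Green, Amber}: 281.
Adding Red: each work cell re-picks its cheapest; new service cost 281, saving 0.
Extra fixed cost: 66. Net change = 66 − 0 = 66.
(Totals: 819 → 885.)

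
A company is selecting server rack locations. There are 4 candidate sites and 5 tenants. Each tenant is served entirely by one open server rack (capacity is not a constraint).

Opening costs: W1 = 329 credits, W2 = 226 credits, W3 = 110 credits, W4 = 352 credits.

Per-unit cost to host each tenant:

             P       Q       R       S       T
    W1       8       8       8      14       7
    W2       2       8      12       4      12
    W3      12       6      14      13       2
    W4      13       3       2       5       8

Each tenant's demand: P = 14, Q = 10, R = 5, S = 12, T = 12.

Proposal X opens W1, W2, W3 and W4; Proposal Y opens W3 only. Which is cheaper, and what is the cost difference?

Proposal X: {W1, W2, W3, W4}: P→W2 2·14=28, Q→W4 3·10=30, R→W4 2·5=10, S→W2 4·12=48, T→W3 2·12=24. Service 140; fixed 1017; total 1157.
Proposal Y: {W3}: P→W3 12·14=168, Q→W3 6·10=60, R→W3 14·5=70, S→W3 13·12=156, T→W3 2·12=24. Service 478; fixed 110; total 588.
Difference: |1157 − 588| = 569.

Proposal Y is cheaper by 569.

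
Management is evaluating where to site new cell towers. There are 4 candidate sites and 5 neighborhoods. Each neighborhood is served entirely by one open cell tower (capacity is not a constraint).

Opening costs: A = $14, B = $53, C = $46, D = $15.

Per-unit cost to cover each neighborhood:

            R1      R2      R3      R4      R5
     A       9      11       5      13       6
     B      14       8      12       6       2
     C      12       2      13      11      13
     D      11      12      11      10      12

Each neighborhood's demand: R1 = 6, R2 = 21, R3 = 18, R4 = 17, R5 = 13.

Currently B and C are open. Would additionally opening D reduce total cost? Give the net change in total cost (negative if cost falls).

Yes — net change −9 (cost falls by 9).

Current service cost with {B, C}: 458.
Adding D: each neighborhood re-picks its cheapest; new service cost 434, saving 24.
Extra fixed cost: 15. Net change = 15 − 24 = -9.
(Totals: 557 → 548.)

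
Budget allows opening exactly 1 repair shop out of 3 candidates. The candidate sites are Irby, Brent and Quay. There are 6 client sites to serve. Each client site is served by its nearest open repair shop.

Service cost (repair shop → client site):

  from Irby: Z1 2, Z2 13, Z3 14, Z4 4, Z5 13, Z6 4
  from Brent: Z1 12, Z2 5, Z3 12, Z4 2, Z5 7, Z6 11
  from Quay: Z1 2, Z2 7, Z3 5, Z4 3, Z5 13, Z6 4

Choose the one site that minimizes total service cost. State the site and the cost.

With exactly 1 open, each client site uses its cheapest among the chosen.
{Quay}: Z1→Quay 2, Z2→Quay 7, Z3→Quay 5, Z4→Quay 3, Z5→Quay 13, Z6→Quay 4. Service cost 34.
{Brent}: service cost 49
{Irby}: service cost 50
Among all 3 size-1 choices, {Quay} is lowest.

Choose Quay only; total service cost 34.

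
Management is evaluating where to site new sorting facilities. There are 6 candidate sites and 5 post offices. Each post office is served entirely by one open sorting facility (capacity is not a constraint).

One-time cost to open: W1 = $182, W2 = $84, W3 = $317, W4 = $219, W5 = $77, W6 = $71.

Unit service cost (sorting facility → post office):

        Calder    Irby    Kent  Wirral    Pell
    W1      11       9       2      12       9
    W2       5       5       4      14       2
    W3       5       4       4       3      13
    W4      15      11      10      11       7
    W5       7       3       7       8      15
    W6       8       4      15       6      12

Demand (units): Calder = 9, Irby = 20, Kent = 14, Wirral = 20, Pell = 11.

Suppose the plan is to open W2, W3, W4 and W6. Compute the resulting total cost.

Total cost: 954

Each post office is assigned to its cheapest site among the open ones.
{W2, W3, W4, W6}: Calder→W2 5·9=45, Irby→W3 4·20=80, Kent→W2 4·14=56, Wirral→W3 3·20=60, Pell→W2 2·11=22. Service 263; fixed 691; total 954.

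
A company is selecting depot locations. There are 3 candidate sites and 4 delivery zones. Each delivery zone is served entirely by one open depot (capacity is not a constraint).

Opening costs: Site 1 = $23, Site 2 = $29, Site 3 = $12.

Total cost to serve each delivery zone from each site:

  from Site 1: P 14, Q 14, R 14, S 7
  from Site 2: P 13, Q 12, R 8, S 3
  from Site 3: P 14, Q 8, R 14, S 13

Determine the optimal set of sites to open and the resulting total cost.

Open Site 3 only; minimum total cost 61.

For any fixed open set, each delivery zone goes to its cheapest open site; total = fixed + service.
{Site 3}: P→Site 3 14, Q→Site 3 8, R→Site 3 14, S→Site 3 13. Service 49; fixed 12; total 61.
{Site 2}: P→Site 2 13, Q→Site 2 12, R→Site 2 8, S→Site 2 3. Service 36; fixed 29; total 65.
{Site 1}: service 49 + fixed 23 = 72
{Site 1, Site 2, Site 3}: service 32 + fixed 64 = 96
(All 7 nonempty subsets were checked; Site 3 only is lowest.)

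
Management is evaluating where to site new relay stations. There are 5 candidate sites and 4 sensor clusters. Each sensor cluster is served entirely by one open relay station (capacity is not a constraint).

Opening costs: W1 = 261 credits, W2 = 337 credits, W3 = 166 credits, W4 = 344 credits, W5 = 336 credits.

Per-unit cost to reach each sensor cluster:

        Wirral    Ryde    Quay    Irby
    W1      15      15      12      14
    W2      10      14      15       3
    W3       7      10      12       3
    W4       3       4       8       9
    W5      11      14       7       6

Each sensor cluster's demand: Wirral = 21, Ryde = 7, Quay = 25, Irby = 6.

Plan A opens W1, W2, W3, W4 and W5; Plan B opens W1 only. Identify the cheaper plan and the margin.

Plan A: {W1, W2, W3, W4, W5}: Wirral→W4 3·21=63, Ryde→W4 4·7=28, Quay→W5 7·25=175, Irby→W2 3·6=18. Service 284; fixed 1444; total 1728.
Plan B: {W1}: Wirral→W1 15·21=315, Ryde→W1 15·7=105, Quay→W1 12·25=300, Irby→W1 14·6=84. Service 804; fixed 261; total 1065.
Difference: |1728 − 1065| = 663.

Plan B is cheaper by 663.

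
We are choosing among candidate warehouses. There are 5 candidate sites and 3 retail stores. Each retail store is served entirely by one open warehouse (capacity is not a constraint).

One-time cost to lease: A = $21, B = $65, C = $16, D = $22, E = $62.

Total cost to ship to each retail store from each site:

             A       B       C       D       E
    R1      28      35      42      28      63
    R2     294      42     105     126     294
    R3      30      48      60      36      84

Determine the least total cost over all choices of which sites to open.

For any fixed open set, each retail store goes to its cheapest open site; total = fixed + service.
{A, B}: R1→A 28, R2→B 42, R3→A 30. Service 100; fixed 86; total 186.
{B}: R1→B 35, R2→B 42, R3→B 48. Service 125; fixed 65; total 190.
{B, D}: R1→D 28, R2→B 42, R3→D 36. Service 106; fixed 87; total 193.
{A, B, C, D, E}: service 100 + fixed 186 = 286
No other subset beats 186.

Minimum total cost: 186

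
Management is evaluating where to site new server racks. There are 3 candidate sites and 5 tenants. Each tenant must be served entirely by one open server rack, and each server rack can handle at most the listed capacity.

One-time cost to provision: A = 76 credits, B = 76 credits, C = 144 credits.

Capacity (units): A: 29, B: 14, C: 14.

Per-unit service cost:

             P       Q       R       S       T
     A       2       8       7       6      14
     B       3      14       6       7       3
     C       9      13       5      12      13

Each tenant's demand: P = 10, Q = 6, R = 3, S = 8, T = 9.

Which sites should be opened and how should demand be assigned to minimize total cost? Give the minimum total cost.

Minimum total cost: 313

Open {A, B}: P→A 2·10=20, Q→A 8·6=48, R→B 6·3=18, S→A 6·8=48, T→B 3·9=27.
Loads: A carries 24/29, B carries 12/14. Service 161; fixed 152; total 313.
Next best feasible plan costs 316.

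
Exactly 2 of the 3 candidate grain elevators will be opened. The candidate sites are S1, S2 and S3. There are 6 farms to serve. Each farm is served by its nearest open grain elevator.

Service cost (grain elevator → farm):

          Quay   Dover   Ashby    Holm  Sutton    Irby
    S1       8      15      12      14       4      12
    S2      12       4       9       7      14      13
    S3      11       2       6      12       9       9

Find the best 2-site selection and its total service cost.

Choose S1 and S3; total service cost 41.

With exactly 2 open, each farm uses its cheapest among the chosen.
{S1, S3}: Quay→S1 8, Dover→S3 2, Ashby→S3 6, Holm→S3 12, Sutton→S1 4, Irby→S3 9. Service cost 41.
{S1, S2}: service cost 44
{S2, S3}: service cost 44
Among all 3 size-2 choices, {S1, S3} is lowest.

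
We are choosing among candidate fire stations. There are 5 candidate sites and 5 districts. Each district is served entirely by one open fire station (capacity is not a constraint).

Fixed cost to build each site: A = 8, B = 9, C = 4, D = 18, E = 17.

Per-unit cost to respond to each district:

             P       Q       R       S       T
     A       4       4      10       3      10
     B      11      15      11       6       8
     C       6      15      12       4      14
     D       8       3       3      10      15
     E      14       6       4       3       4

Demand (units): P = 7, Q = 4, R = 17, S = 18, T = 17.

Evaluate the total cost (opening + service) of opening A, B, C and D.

Each district is assigned to its cheapest site among the open ones.
{A, B, C, D}: P→A 4·7=28, Q→D 3·4=12, R→D 3·17=51, S→A 3·18=54, T→B 8·17=136. Service 281; fixed 39; total 320.

Total cost: 320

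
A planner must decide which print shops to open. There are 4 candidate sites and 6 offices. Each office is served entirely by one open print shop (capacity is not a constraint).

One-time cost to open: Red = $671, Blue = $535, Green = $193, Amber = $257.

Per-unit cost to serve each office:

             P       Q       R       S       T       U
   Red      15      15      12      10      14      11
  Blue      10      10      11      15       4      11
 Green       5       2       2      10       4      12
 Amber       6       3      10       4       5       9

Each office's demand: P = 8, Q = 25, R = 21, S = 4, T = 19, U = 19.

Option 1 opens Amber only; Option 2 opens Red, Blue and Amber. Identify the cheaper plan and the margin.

Option 1 is cheaper by 1187.

Option 1: {Amber}: P→Amber 6·8=48, Q→Amber 3·25=75, R→Amber 10·21=210, S→Amber 4·4=16, T→Amber 5·19=95, U→Amber 9·19=171. Service 615; fixed 257; total 872.
Option 2: {Red, Blue, Amber}: P→Amber 6·8=48, Q→Amber 3·25=75, R→Amber 10·21=210, S→Amber 4·4=16, T→Blue 4·19=76, U→Amber 9·19=171. Service 596; fixed 1463; total 2059.
Difference: |872 − 2059| = 1187.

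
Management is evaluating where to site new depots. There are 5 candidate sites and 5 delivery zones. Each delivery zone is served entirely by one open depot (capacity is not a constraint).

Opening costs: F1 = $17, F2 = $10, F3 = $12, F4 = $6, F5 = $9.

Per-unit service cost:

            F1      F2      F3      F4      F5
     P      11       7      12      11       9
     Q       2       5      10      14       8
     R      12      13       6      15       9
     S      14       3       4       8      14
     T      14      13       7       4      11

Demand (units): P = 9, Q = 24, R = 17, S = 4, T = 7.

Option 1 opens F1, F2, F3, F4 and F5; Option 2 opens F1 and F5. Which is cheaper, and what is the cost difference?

Option 1: {F1, F2, F3, F4, F5}: P→F2 7·9=63, Q→F1 2·24=48, R→F3 6·17=102, S→F2 3·4=12, T→F4 4·7=28. Service 253; fixed 54; total 307.
Option 2: {F1, F5}: P→F5 9·9=81, Q→F1 2·24=48, R→F5 9·17=153, S→F1 14·4=56, T→F5 11·7=77. Service 415; fixed 26; total 441.
Difference: |307 − 441| = 134.

Option 1 is cheaper by 134.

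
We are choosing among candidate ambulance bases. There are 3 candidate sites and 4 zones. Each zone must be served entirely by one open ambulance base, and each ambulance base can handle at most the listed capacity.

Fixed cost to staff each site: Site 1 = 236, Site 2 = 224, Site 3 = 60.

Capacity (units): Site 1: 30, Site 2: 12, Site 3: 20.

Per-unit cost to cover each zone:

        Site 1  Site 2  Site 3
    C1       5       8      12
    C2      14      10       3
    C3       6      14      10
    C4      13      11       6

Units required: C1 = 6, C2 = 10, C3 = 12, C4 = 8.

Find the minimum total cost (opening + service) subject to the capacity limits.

Open {Site 1, Site 3}: C1→Site 1 5·6=30, C2→Site 3 3·10=30, C3→Site 1 6·12=72, C4→Site 3 6·8=48.
Loads: Site 1 carries 18/30, Site 3 carries 18/20. Service 180; fixed 296; total 476.
Next best feasible plan costs 532.

Minimum total cost: 476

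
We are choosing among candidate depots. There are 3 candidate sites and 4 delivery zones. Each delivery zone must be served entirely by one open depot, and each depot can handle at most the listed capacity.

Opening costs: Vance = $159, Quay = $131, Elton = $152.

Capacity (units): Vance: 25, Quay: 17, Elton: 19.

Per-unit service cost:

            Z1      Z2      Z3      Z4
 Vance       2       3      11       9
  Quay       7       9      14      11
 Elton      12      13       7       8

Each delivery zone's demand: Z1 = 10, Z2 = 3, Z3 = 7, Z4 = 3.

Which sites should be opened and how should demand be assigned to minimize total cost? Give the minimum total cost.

Open {Vance}: Z1→Vance 2·10=20, Z2→Vance 3·3=9, Z3→Vance 11·7=77, Z4→Vance 9·3=27.
Loads: Vance carries 23/25. Service 133; fixed 159; total 292.
Next best feasible plan costs 413.

Minimum total cost: 292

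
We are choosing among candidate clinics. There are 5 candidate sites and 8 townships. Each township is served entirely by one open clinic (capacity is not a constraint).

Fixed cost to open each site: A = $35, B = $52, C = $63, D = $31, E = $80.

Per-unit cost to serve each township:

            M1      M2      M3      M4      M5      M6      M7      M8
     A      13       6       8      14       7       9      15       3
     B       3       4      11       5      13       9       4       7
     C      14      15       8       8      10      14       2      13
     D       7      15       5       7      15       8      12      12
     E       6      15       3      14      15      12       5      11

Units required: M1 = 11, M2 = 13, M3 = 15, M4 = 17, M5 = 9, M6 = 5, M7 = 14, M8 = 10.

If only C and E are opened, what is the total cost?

Total cost: 873

Each township is assigned to its cheapest site among the open ones.
{C, E}: M1→E 6·11=66, M2→C 15·13=195, M3→E 3·15=45, M4→C 8·17=136, M5→C 10·9=90, M6→E 12·5=60, M7→C 2·14=28, M8→E 11·10=110. Service 730; fixed 143; total 873.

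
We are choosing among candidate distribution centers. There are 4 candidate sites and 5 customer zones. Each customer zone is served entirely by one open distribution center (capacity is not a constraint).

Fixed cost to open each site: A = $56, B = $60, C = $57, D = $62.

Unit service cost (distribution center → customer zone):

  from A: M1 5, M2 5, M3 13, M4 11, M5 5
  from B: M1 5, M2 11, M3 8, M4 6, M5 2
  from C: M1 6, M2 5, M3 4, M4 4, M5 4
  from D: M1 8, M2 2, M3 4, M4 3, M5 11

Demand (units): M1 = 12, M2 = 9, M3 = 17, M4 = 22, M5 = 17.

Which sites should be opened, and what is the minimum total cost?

Open B and D; minimum total cost 368.

For any fixed open set, each customer zone goes to its cheapest open site; total = fixed + service.
{B, D}: M1→B 5·12=60, M2→D 2·9=18, M3→D 4·17=68, M4→D 3·22=66, M5→B 2·17=34. Service 246; fixed 122; total 368.
{C}: M1→C 6·12=72, M2→C 5·9=45, M3→C 4·17=68, M4→C 4·22=88, M5→C 4·17=68. Service 341; fixed 57; total 398.
{C, D}: service 292 + fixed 119 = 411
{A, B, C, D}: service 246 + fixed 235 = 481
No other subset beats 368.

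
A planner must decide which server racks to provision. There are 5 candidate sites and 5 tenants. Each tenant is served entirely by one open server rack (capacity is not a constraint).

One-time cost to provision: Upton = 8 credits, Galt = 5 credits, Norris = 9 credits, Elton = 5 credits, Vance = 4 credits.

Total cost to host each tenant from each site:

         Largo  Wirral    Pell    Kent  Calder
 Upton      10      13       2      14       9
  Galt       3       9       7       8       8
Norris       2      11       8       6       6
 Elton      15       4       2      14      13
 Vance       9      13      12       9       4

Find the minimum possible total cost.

For any fixed open set, each tenant goes to its cheapest open site; total = fixed + service.
{Norris, Elton}: Largo→Norris 2, Wirral→Elton 4, Pell→Elton 2, Kent→Norris 6, Calder→Norris 6. Service 20; fixed 14; total 34.
{Galt, Elton}: service 25 + fixed 10 = 35
{Galt, Elton, Vance}: service 21 + fixed 14 = 35
{Upton, Galt, Norris, Elton, Vance}: service 18 + fixed 31 = 49
No other subset beats 34.

Minimum total cost: 34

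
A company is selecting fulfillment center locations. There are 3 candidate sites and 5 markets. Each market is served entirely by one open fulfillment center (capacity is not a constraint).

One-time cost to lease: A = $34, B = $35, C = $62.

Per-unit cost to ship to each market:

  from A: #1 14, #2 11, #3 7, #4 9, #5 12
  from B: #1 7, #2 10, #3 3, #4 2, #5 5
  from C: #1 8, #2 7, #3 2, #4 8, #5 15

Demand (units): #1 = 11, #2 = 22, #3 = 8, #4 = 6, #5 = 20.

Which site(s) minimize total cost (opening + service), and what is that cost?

For any fixed open set, each market goes to its cheapest open site; total = fixed + service.
{B, C}: #1→B 7·11=77, #2→C 7·22=154, #3→C 2·8=16, #4→B 2·6=12, #5→B 5·20=100. Service 359; fixed 97; total 456.
{B}: service 433 + fixed 35 = 468
{A, B, C}: service 359 + fixed 131 = 490
{A}: service 746 + fixed 34 = 780
(All 7 nonempty subsets were checked; B and C is lowest.)

Open B and C; minimum total cost 456.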